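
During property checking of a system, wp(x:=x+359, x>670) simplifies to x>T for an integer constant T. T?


Formula: wp(x:=E, P) = P[E/x] (substitute E for x in postcondition)
Step 1: Postcondition: x>670
Step 2: Substitute x+359 for x: x+359>670
Step 3: Solve for x: x > 670-359 = 311

311


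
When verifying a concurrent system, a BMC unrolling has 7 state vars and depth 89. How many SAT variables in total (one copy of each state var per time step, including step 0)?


BMC unrolls to depth k, creating one copy of each state var for steps 0..k.
Step count = 89 + 1 = 90 (steps 0 through 89)
Vars per step = 7
Total = 7 * 90 = 630

630


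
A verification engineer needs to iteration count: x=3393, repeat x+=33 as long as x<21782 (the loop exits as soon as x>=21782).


Step 1: x goes from 3393 toward 21782 by 33; the body runs while x<21782, so iterations = ceil((bound-start)/step)
Step 2: Distance=18389
Step 3: ceil(18389/33)=558

558


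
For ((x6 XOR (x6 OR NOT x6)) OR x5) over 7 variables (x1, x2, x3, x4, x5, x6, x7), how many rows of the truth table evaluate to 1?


Formula: ((x6 XOR (x6 OR NOT x6)) OR x5) over 7 vars (128 rows)
Evaluate each row (x1, x2, x3, x4, x5, x6, x7 as bits, MSB first):
  row 0 [0000000]: ((0 XOR (0 OR NOT 0)) OR 0) -> 1
  row 1 [0000001]: ((0 XOR (0 OR NOT 0)) OR 0) -> 1
  row 2 [0000010]: ((1 XOR (1 OR NOT 1)) OR 0) -> 0
  row 3 [0000011]: ((1 XOR (1 OR NOT 1)) OR 0) -> 0
  row 4 [0000100]: ((0 XOR (0 OR NOT 0)) OR 1) -> 1
  (every remaining row is evaluated the same way; all 128 results are listed next)
Full result column, 8 rows per line (x1,x2,x3,x4 fixed per line; x5,x6,x7 runs 000..111 left to right):
  rows 0-7 [x1,x2,x3,x4=0000]: 11001111  (ones: 6)
  rows 8-15 [x1,x2,x3,x4=0001]: 11001111  (ones: 6)
  rows 16-23 [x1,x2,x3,x4=0010]: 11001111  (ones: 6)
  rows 24-31 [x1,x2,x3,x4=0011]: 11001111  (ones: 6)
  rows 32-39 [x1,x2,x3,x4=0100]: 11001111  (ones: 6)
  rows 40-47 [x1,x2,x3,x4=0101]: 11001111  (ones: 6)
  rows 48-55 [x1,x2,x3,x4=0110]: 11001111  (ones: 6)
  rows 56-63 [x1,x2,x3,x4=0111]: 11001111  (ones: 6)
  rows 64-71 [x1,x2,x3,x4=1000]: 11001111  (ones: 6)
  rows 72-79 [x1,x2,x3,x4=1001]: 11001111  (ones: 6)
  rows 80-87 [x1,x2,x3,x4=1010]: 11001111  (ones: 6)
  rows 88-95 [x1,x2,x3,x4=1011]: 11001111  (ones: 6)
  rows 96-103 [x1,x2,x3,x4=1100]: 11001111  (ones: 6)
  rows 104-111 [x1,x2,x3,x4=1101]: 11001111  (ones: 6)
  rows 112-119 [x1,x2,x3,x4=1110]: 11001111  (ones: 6)
  rows 120-127 [x1,x2,x3,x4=1111]: 11001111  (ones: 6)
Count of 1-rows = 6+6+6+6+6+6+6+6+6+6+6+6+6+6+6+6 = 96

96


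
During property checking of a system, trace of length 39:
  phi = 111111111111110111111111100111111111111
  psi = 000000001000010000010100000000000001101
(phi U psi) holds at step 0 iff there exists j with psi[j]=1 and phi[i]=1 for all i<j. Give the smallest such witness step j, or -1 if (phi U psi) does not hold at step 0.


(phi U psi) at 0: need smallest j with psi[j]=1 and phi[i]=1 for all i in [0,j).
Scan from step 0:
  step 0: phi=1, psi=0 -> continue
  step 1: phi=1, psi=0 -> continue
  step 2: phi=1, psi=0 -> continue
  step 3: phi=1, psi=0 -> continue
  step 8: psi=1 and phi held for [0,8) -> witness found
Witness step = 8

8


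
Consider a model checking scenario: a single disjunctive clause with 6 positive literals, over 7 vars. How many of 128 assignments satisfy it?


Step 1: Total=2^7=128
Step 2: Unsat when all 6 false: 2^1=2
Step 3: Sat=128-2=126

126


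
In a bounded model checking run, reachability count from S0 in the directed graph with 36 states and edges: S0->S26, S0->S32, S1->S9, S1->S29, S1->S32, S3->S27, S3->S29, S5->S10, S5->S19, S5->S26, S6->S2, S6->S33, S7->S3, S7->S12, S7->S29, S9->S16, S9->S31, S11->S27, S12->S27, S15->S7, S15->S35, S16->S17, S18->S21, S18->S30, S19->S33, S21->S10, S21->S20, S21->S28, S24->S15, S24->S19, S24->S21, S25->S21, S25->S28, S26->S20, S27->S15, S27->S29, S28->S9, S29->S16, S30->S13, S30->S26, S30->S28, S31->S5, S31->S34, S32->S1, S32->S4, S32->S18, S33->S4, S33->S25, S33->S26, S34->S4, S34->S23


BFS from S0:
  layer 0: {S0}
  layer 1: {S26, S32}
  layer 2: {S1, S4, S18, S20}
  layer 3: {S9, S21, S29, S30}
  layer 4: {S10, S13, S16, S28, S31}
  layer 5: {S5, S17, S34}
  layer 6: {S19, S23}
  layer 7: {S33}
  layer 8: {S25}
Reachable set: {S0, S1, S4, S5, S9, S10, S13, S16, S17, S18, S19, S20, S21, S23, S25, S26, S28, S29, S30, S31, S32, S33, S34}
Count = 23

23


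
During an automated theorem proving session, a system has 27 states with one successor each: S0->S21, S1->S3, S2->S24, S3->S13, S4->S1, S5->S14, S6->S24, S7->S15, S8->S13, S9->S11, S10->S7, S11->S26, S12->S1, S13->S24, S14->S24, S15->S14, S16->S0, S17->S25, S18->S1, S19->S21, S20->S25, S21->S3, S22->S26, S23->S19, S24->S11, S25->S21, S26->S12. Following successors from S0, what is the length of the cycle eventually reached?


Trace from S0 until a state repeats:
  S0 -> S21 -> S3 -> S13 -> S24 -> S11 -> S26 -> S12 -> S1 -> S3
S3 first seen at step 2, revisited at step 9.
Cycle length = 9 - 2 = 7

7


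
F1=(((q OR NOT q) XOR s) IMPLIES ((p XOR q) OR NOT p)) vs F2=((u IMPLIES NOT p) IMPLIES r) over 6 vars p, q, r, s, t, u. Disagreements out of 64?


F1 = (((q OR NOT q) XOR s) IMPLIES ((p XOR q) OR NOT p))
F2 = ((u IMPLIES NOT p) IMPLIES r)
Evaluate both on each of 64 rows (bits = p,q,r,s,t,u):
  row 0 [000000]: F1=1 F2=0 (differ) -> 1
  row 1 [000001]: F1=1 F2=0 (differ) -> 1
  row 2 [000010]: F1=1 F2=0 (differ) -> 1
  row 3 [000011]: F1=1 F2=0 (differ) -> 1
  row 4 [000100]: F1=1 F2=0 (differ) -> 1
  (every remaining row is evaluated the same way; all 64 results are listed next)
Full result column, 8 rows per line (p,q,r fixed per line; s,t,u runs 000..111 left to right):
  rows 0-7 [p,q,r=000]: 11111111  (ones: 8)
  rows 8-15 [p,q,r=001]: 00000000  (ones: 0)
  rows 16-23 [p,q,r=010]: 11111111  (ones: 8)
  rows 24-31 [p,q,r=011]: 00000000  (ones: 0)
  rows 32-39 [p,q,r=100]: 10101010  (ones: 4)
  rows 40-47 [p,q,r=101]: 00000000  (ones: 0)
  rows 48-55 [p,q,r=110]: 01011010  (ones: 4)
  rows 56-63 [p,q,r=111]: 11110000  (ones: 4)
Disagreements = 8+0+8+0+4+0+4+4 = 28

28


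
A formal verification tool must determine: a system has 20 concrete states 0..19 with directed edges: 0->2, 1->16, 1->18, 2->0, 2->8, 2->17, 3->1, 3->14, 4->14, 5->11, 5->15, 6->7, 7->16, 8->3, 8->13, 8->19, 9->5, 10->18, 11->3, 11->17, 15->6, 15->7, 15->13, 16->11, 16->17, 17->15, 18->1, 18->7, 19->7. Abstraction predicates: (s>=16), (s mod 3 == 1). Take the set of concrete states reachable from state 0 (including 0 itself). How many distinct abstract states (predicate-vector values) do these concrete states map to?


BFS from 0:
Concrete reachable: {0, 1, 2, 3, 6, 7, 8, 11, 13, 14, 15, 16, 17, 18, 19}
Abstract via predicates (s>=16), (s mod 3 == 1):
  (0,0) <- {0, 2, 3, 6, 8, 11, 14, 15}
  (0,1) <- {1, 7, 13}
  (1,0) <- {17, 18}
  (1,1) <- {16, 19}
Distinct abstract states = 4

4


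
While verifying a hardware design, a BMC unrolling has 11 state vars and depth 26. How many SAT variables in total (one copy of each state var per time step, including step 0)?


BMC unrolls to depth k, creating one copy of each state var for steps 0..k.
Step count = 26 + 1 = 27 (steps 0 through 26)
Vars per step = 11
Total = 11 * 27 = 297

297


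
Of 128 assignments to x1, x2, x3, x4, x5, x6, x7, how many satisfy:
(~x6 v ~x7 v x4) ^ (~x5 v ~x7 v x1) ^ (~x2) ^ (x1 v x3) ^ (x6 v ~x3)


CNF with 5 clauses over 7 vars (128 assignments).
An assignment satisfies CNF iff every clause has >=1 true literal.
Check each row (bits = x1,x2,x3,x4,x5,x6,x7; clause T/F shown):
  row 0 [0000000]: clauses=TTTFT -> 0
  row 1 [0000001]: clauses=TTTFT -> 0
  row 2 [0000010]: clauses=TTTFT -> 0
  row 3 [0000011]: clauses=FTTFT -> 0
  row 4 [0000100]: clauses=TTTFT -> 0
  (every remaining row is evaluated the same way; all 128 results are listed next)
Full result column, 8 rows per line (x1,x2,x3,x4 fixed per line; x5,x6,x7 runs 000..111 left to right):
  rows 0-7 [x1,x2,x3,x4=0000]: 00000000  (ones: 0)
  rows 8-15 [x1,x2,x3,x4=0001]: 00000000  (ones: 0)
  rows 16-23 [x1,x2,x3,x4=0010]: 00100010  (ones: 2)
  rows 24-31 [x1,x2,x3,x4=0011]: 00110010  (ones: 3)
  rows 32-39 [x1,x2,x3,x4=0100]: 00000000  (ones: 0)
  rows 40-47 [x1,x2,x3,x4=0101]: 00000000  (ones: 0)
  rows 48-55 [x1,x2,x3,x4=0110]: 00000000  (ones: 0)
  rows 56-63 [x1,x2,x3,x4=0111]: 00000000  (ones: 0)
  rows 64-71 [x1,x2,x3,x4=1000]: 11101110  (ones: 6)
  rows 72-79 [x1,x2,x3,x4=1001]: 11111111  (ones: 8)
  rows 80-87 [x1,x2,x3,x4=1010]: 00100010  (ones: 2)
  rows 88-95 [x1,x2,x3,x4=1011]: 00110011  (ones: 4)
  rows 96-103 [x1,x2,x3,x4=1100]: 00000000  (ones: 0)
  rows 104-111 [x1,x2,x3,x4=1101]: 00000000  (ones: 0)
  rows 112-119 [x1,x2,x3,x4=1110]: 00000000  (ones: 0)
  rows 120-127 [x1,x2,x3,x4=1111]: 00000000  (ones: 0)
Satisfying assignments = 0+0+2+3+0+0+0+0+6+8+2+4+0+0+0+0 = 25

25


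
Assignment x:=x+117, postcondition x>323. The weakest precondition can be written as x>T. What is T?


Formula: wp(x:=E, P) = P[E/x] (substitute E for x in postcondition)
Step 1: Postcondition: x>323
Step 2: Substitute x+117 for x: x+117>323
Step 3: Solve for x: x > 323-117 = 206

206


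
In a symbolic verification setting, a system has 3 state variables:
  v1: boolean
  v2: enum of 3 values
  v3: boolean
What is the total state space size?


State space = product of domain sizes of all variables.
Domain sizes:
  v1 (boolean): 2
  v2 (enum of 3 values): 3
  v3 (boolean): 2
Product = 2 * 3 * 2 = 12

12


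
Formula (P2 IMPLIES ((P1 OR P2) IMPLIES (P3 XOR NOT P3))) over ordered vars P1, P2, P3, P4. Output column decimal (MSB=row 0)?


Formula: (P2 IMPLIES ((P1 OR P2) IMPLIES (P3 XOR NOT P3))) over P1, P2, P3, P4 (16 rows)
Evaluate each row (bits = P1,P2,P3,P4, MSB first):
  row 0 [0000]: (0 IMPLIES ((0 OR 0) IMPLIES (0 XOR NOT 0))) -> 1
  row 1 [0001]: (0 IMPLIES ((0 OR 0) IMPLIES (0 XOR NOT 0))) -> 1
  row 2 [0010]: (0 IMPLIES ((0 OR 0) IMPLIES (1 XOR NOT 1))) -> 1
  row 3 [0011]: (0 IMPLIES ((0 OR 0) IMPLIES (1 XOR NOT 1))) -> 1
  row 4 [0100]: (1 IMPLIES ((0 OR 1) IMPLIES (0 XOR NOT 0))) -> 1
  row 5 [0101]: (1 IMPLIES ((0 OR 1) IMPLIES (0 XOR NOT 0))) -> 1
  row 6 [0110]: (1 IMPLIES ((0 OR 1) IMPLIES (1 XOR NOT 1))) -> 1
  row 7 [0111]: (1 IMPLIES ((0 OR 1) IMPLIES (1 XOR NOT 1))) -> 1
  row 8 [1000]: (0 IMPLIES ((1 OR 0) IMPLIES (0 XOR NOT 0))) -> 1
  row 9 [1001]: (0 IMPLIES ((1 OR 0) IMPLIES (0 XOR NOT 0))) -> 1
  row 10 [1010]: (0 IMPLIES ((1 OR 0) IMPLIES (1 XOR NOT 1))) -> 1
  row 11 [1011]: (0 IMPLIES ((1 OR 0) IMPLIES (1 XOR NOT 1))) -> 1
  row 12 [1100]: (1 IMPLIES ((1 OR 1) IMPLIES (0 XOR NOT 0))) -> 1
  row 13 [1101]: (1 IMPLIES ((1 OR 1) IMPLIES (0 XOR NOT 0))) -> 1
  row 14 [1110]: (1 IMPLIES ((1 OR 1) IMPLIES (1 XOR NOT 1))) -> 1
  row 15 [1111]: (1 IMPLIES ((1 OR 1) IMPLIES (1 XOR NOT 1))) -> 1
Full result column, 4 rows per line (P1,P2 fixed per line; P3,P4 runs 00..11 left to right):
  rows 0-3 [P1,P2=00]: 1111  = hex F
  rows 4-7 [P1,P2=01]: 1111  = hex F
  rows 8-11 [P1,P2=10]: 1111  = hex F
  rows 12-15 [P1,P2=11]: 1111  = hex F
Output column (row 0 .. row 15) = 1111111111111111
Output column grouped in 4s = 1111 1111 1111 1111 = 0xFFFF
Convert to decimal digit by digit (value = value*16 + digit):
  F -> 15
  15*16 + 15 (F) = 255
  255*16 + 15 (F) = 4095
  4095*16 + 15 (F) = 65535
Decimal = 65535

65535


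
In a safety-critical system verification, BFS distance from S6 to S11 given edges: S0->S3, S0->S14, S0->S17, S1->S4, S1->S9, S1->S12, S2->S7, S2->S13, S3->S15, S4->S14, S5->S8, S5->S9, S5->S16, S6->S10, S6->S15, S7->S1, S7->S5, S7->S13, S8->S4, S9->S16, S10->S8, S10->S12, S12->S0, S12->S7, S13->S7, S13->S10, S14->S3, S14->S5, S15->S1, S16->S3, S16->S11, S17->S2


BFS layer-by-layer from S6:
  dist 0: {S6}
  dist 1: {S10, S15}
  dist 2: {S1, S8, S12}
  dist 3: {S0, S4, S7, S9}
  dist 4: {S3, S5, S13, S14, S16, S17}
  dist 5: {S2, S11}
  -> S11 reached at distance 5
Shortest path length = 5

5


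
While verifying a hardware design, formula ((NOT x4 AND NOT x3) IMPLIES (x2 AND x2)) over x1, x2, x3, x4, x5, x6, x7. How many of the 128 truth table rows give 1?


Formula: ((NOT x4 AND NOT x3) IMPLIES (x2 AND x2)) over 7 vars (128 rows)
Evaluate each row (x1, x2, x3, x4, x5, x6, x7 as bits, MSB first):
  row 0 [0000000]: ((NOT 0 AND NOT 0) IMPLIES (0 AND 0)) -> 0
  row 1 [0000001]: ((NOT 0 AND NOT 0) IMPLIES (0 AND 0)) -> 0
  row 2 [0000010]: ((NOT 0 AND NOT 0) IMPLIES (0 AND 0)) -> 0
  row 3 [0000011]: ((NOT 0 AND NOT 0) IMPLIES (0 AND 0)) -> 0
  row 4 [0000100]: ((NOT 0 AND NOT 0) IMPLIES (0 AND 0)) -> 0
  (every remaining row is evaluated the same way; all 128 results are listed next)
Full result column, 8 rows per line (x1,x2,x3,x4 fixed per line; x5,x6,x7 runs 000..111 left to right):
  rows 0-7 [x1,x2,x3,x4=0000]: 00000000  (ones: 0)
  rows 8-15 [x1,x2,x3,x4=0001]: 11111111  (ones: 8)
  rows 16-23 [x1,x2,x3,x4=0010]: 11111111  (ones: 8)
  rows 24-31 [x1,x2,x3,x4=0011]: 11111111  (ones: 8)
  rows 32-39 [x1,x2,x3,x4=0100]: 11111111  (ones: 8)
  rows 40-47 [x1,x2,x3,x4=0101]: 11111111  (ones: 8)
  rows 48-55 [x1,x2,x3,x4=0110]: 11111111  (ones: 8)
  rows 56-63 [x1,x2,x3,x4=0111]: 11111111  (ones: 8)
  rows 64-71 [x1,x2,x3,x4=1000]: 00000000  (ones: 0)
  rows 72-79 [x1,x2,x3,x4=1001]: 11111111  (ones: 8)
  rows 80-87 [x1,x2,x3,x4=1010]: 11111111  (ones: 8)
  rows 88-95 [x1,x2,x3,x4=1011]: 11111111  (ones: 8)
  rows 96-103 [x1,x2,x3,x4=1100]: 11111111  (ones: 8)
  rows 104-111 [x1,x2,x3,x4=1101]: 11111111  (ones: 8)
  rows 112-119 [x1,x2,x3,x4=1110]: 11111111  (ones: 8)
  rows 120-127 [x1,x2,x3,x4=1111]: 11111111  (ones: 8)
Count of 1-rows = 0+8+8+8+8+8+8+8+0+8+8+8+8+8+8+8 = 112

112


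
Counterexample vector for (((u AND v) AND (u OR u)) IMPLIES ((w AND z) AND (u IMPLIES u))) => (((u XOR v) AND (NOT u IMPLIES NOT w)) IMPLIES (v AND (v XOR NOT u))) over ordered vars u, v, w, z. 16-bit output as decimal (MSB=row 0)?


F1 = (((u AND v) AND (u OR u)) IMPLIES ((w AND z) AND (u IMPLIES u)))
F2 = (((u XOR v) AND (NOT u IMPLIES NOT w)) IMPLIES (v AND (v XOR NOT u)))
Counterexample to F1=>F2 is where F1=1 and F2=0.
Evaluate each row (bits = u,v,w,z, MSB first):
  row 0 [0000]: F1=1 F2=1 -> F1&~F2 -> 0
  row 1 [0001]: F1=1 F2=1 -> F1&~F2 -> 0
  row 2 [0010]: F1=1 F2=1 -> F1&~F2 -> 0
  row 3 [0011]: F1=1 F2=1 -> F1&~F2 -> 0
  row 4 [0100]: F1=1 F2=0 -> F1&~F2 -> 1
  row 5 [0101]: F1=1 F2=0 -> F1&~F2 -> 1
  row 6 [0110]: F1=1 F2=1 -> F1&~F2 -> 0
  row 7 [0111]: F1=1 F2=1 -> F1&~F2 -> 0
  row 8 [1000]: F1=1 F2=0 -> F1&~F2 -> 1
  row 9 [1001]: F1=1 F2=0 -> F1&~F2 -> 1
  row 10 [1010]: F1=1 F2=0 -> F1&~F2 -> 1
  row 11 [1011]: F1=1 F2=0 -> F1&~F2 -> 1
  row 12 [1100]: F1=0 F2=1 -> F1&~F2 -> 0
  row 13 [1101]: F1=0 F2=1 -> F1&~F2 -> 0
  row 14 [1110]: F1=0 F2=1 -> F1&~F2 -> 0
  row 15 [1111]: F1=1 F2=1 -> F1&~F2 -> 0
Full result column, 4 rows per line (u,v fixed per line; w,z runs 00..11 left to right):
  rows 0-3 [u,v=00]: 0000  = hex 0
  rows 4-7 [u,v=01]: 1100  = hex C
  rows 8-11 [u,v=10]: 1111  = hex F
  rows 12-15 [u,v=11]: 0000  = hex 0
Counterexample vector (row 0 .. row 15) = 0000110011110000
Output column grouped in 4s = 0000 1100 1111 0000 = 0x0CF0
Convert to decimal digit by digit (value = value*16 + digit):
  0 -> 0
  0*16 + 12 (C) = 12
  12*16 + 15 (F) = 207
  207*16 + 0 = 3312
Decimal = 3312

3312


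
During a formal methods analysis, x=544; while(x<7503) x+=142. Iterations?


Step 1: x goes from 544 toward 7503 by 142; the body runs while x<7503, so iterations = ceil((bound-start)/step)
Step 2: Distance=6959
Step 3: ceil(6959/142)=50

50


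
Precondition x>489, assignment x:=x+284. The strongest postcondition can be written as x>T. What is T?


Formula: sp(P, x:=E) = exists old_x. (x = E[old_x/x]) AND P[old_x/x] (old_x is the value of x before the assignment; eliminate old_x by solving x = E[old_x/x] for old_x)
Step 1: Precondition P: x>489, i.e. old_x > 489
Step 2: Assignment gives x = old_x + 284, so old_x = x - 284
Step 3: Substitute into P: x - 284 > 489
Step 4: Simplify: x > 489+284 = 773

773


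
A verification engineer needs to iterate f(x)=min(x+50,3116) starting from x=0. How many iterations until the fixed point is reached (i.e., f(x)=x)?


Step 1: x=0, cap=3116, increment=50
Step 2: x grows by 50 each step until capped at 3116; fixed point is x=3116
Step 3: iterations = ceil(3116/50) = 63

63


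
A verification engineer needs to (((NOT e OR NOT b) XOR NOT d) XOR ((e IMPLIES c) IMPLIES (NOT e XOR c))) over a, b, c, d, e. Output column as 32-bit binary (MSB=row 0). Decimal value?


Formula: (((NOT e OR NOT b) XOR NOT d) XOR ((e IMPLIES c) IMPLIES (NOT e XOR c))) over a, b, c, d, e (32 rows)
Evaluate each row (bits = a,b,c,d,e, MSB first):
  row 0 [00000]: (((NOT 0 OR NOT 0) XOR NOT 0) XOR ((0 IMPLIES 0) IMPLIES (NOT 0 XOR 0))) -> 1
  row 1 [00001]: (((NOT 1 OR NOT 0) XOR NOT 0) XOR ((1 IMPLIES 0) IMPLIES (NOT 1 XOR 0))) -> 1
  row 2 [00010]: (((NOT 0 OR NOT 0) XOR NOT 1) XOR ((0 IMPLIES 0) IMPLIES (NOT 0 XOR 0))) -> 0
  row 3 [00011]: (((NOT 1 OR NOT 0) XOR NOT 1) XOR ((1 IMPLIES 0) IMPLIES (NOT 1 XOR 0))) -> 0
  row 4 [00100]: (((NOT 0 OR NOT 0) XOR NOT 0) XOR ((0 IMPLIES 1) IMPLIES (NOT 0 XOR 1))) -> 0
  row 5 [00101]: (((NOT 1 OR NOT 0) XOR NOT 0) XOR ((1 IMPLIES 1) IMPLIES (NOT 1 XOR 1))) -> 1
  row 6 [00110]: (((NOT 0 OR NOT 0) XOR NOT 1) XOR ((0 IMPLIES 1) IMPLIES (NOT 0 XOR 1))) -> 1
  row 7 [00111]: (((NOT 1 OR NOT 0) XOR NOT 1) XOR ((1 IMPLIES 1) IMPLIES (NOT 1 XOR 1))) -> 0
  row 8 [01000]: (((NOT 0 OR NOT 1) XOR NOT 0) XOR ((0 IMPLIES 0) IMPLIES (NOT 0 XOR 0))) -> 1
  row 9 [01001]: (((NOT 1 OR NOT 1) XOR NOT 0) XOR ((1 IMPLIES 0) IMPLIES (NOT 1 XOR 0))) -> 0
  row 10 [01010]: (((NOT 0 OR NOT 1) XOR NOT 1) XOR ((0 IMPLIES 0) IMPLIES (NOT 0 XOR 0))) -> 0
  row 11 [01011]: (((NOT 1 OR NOT 1) XOR NOT 1) XOR ((1 IMPLIES 0) IMPLIES (NOT 1 XOR 0))) -> 1
  row 12 [01100]: (((NOT 0 OR NOT 1) XOR NOT 0) XOR ((0 IMPLIES 1) IMPLIES (NOT 0 XOR 1))) -> 0
  row 13 [01101]: (((NOT 1 OR NOT 1) XOR NOT 0) XOR ((1 IMPLIES 1) IMPLIES (NOT 1 XOR 1))) -> 0
  row 14 [01110]: (((NOT 0 OR NOT 1) XOR NOT 1) XOR ((0 IMPLIES 1) IMPLIES (NOT 0 XOR 1))) -> 1
  row 15 [01111]: (((NOT 1 OR NOT 1) XOR NOT 1) XOR ((1 IMPLIES 1) IMPLIES (NOT 1 XOR 1))) -> 1
  row 16 [10000]: (((NOT 0 OR NOT 0) XOR NOT 0) XOR ((0 IMPLIES 0) IMPLIES (NOT 0 XOR 0))) -> 1
  row 17 [10001]: (((NOT 1 OR NOT 0) XOR NOT 0) XOR ((1 IMPLIES 0) IMPLIES (NOT 1 XOR 0))) -> 1
  row 18 [10010]: (((NOT 0 OR NOT 0) XOR NOT 1) XOR ((0 IMPLIES 0) IMPLIES (NOT 0 XOR 0))) -> 0
  row 19 [10011]: (((NOT 1 OR NOT 0) XOR NOT 1) XOR ((1 IMPLIES 0) IMPLIES (NOT 1 XOR 0))) -> 0
  row 20 [10100]: (((NOT 0 OR NOT 0) XOR NOT 0) XOR ((0 IMPLIES 1) IMPLIES (NOT 0 XOR 1))) -> 0
  row 21 [10101]: (((NOT 1 OR NOT 0) XOR NOT 0) XOR ((1 IMPLIES 1) IMPLIES (NOT 1 XOR 1))) -> 1
  row 22 [10110]: (((NOT 0 OR NOT 0) XOR NOT 1) XOR ((0 IMPLIES 1) IMPLIES (NOT 0 XOR 1))) -> 1
  row 23 [10111]: (((NOT 1 OR NOT 0) XOR NOT 1) XOR ((1 IMPLIES 1) IMPLIES (NOT 1 XOR 1))) -> 0
  row 24 [11000]: (((NOT 0 OR NOT 1) XOR NOT 0) XOR ((0 IMPLIES 0) IMPLIES (NOT 0 XOR 0))) -> 1
  row 25 [11001]: (((NOT 1 OR NOT 1) XOR NOT 0) XOR ((1 IMPLIES 0) IMPLIES (NOT 1 XOR 0))) -> 0
  row 26 [11010]: (((NOT 0 OR NOT 1) XOR NOT 1) XOR ((0 IMPLIES 0) IMPLIES (NOT 0 XOR 0))) -> 0
  row 27 [11011]: (((NOT 1 OR NOT 1) XOR NOT 1) XOR ((1 IMPLIES 0) IMPLIES (NOT 1 XOR 0))) -> 1
  row 28 [11100]: (((NOT 0 OR NOT 1) XOR NOT 0) XOR ((0 IMPLIES 1) IMPLIES (NOT 0 XOR 1))) -> 0
  row 29 [11101]: (((NOT 1 OR NOT 1) XOR NOT 0) XOR ((1 IMPLIES 1) IMPLIES (NOT 1 XOR 1))) -> 0
  row 30 [11110]: (((NOT 0 OR NOT 1) XOR NOT 1) XOR ((0 IMPLIES 1) IMPLIES (NOT 0 XOR 1))) -> 1
  row 31 [11111]: (((NOT 1 OR NOT 1) XOR NOT 1) XOR ((1 IMPLIES 1) IMPLIES (NOT 1 XOR 1))) -> 1
Full result column, 4 rows per line (a,b,c fixed per line; d,e runs 00..11 left to right):
  rows 0-3 [a,b,c=000]: 1100  = hex C
  rows 4-7 [a,b,c=001]: 0110  = hex 6
  rows 8-11 [a,b,c=010]: 1001  = hex 9
  rows 12-15 [a,b,c=011]: 0011  = hex 3
  rows 16-19 [a,b,c=100]: 1100  = hex C
  rows 20-23 [a,b,c=101]: 0110  = hex 6
  rows 24-27 [a,b,c=110]: 1001  = hex 9
  rows 28-31 [a,b,c=111]: 0011  = hex 3
Output column (row 0 .. row 31) = 11000110100100111100011010010011
Output column grouped in 4s = 1100 0110 1001 0011 1100 0110 1001 0011 = 0xC693C693
Convert to decimal digit by digit (value = value*16 + digit):
  C -> 12
  12*16 + 6 = 198
  198*16 + 9 = 3177
  3177*16 + 3 = 50835
  50835*16 + 12 (C) = 813372
  813372*16 + 6 = 13013958
  13013958*16 + 9 = 208223337
  208223337*16 + 3 = 3331573395
Decimal = 3331573395

3331573395


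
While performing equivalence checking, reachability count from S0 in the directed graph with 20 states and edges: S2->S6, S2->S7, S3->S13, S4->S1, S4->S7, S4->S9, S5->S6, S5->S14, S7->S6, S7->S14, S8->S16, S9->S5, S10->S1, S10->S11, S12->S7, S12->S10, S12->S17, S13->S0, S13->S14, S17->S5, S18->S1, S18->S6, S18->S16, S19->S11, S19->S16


BFS from S0:
  layer 0: {S0}
Reachable set: {S0}
Count = 1

1


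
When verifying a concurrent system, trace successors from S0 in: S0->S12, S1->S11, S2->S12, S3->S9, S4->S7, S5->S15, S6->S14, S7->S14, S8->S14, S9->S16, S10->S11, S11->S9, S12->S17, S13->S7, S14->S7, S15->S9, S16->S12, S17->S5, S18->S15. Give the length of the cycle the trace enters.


Trace from S0 until a state repeats:
  S0 -> S12 -> S17 -> S5 -> S15 -> S9 -> S16 -> S12
S12 first seen at step 1, revisited at step 7.
Cycle length = 7 - 1 = 6

6


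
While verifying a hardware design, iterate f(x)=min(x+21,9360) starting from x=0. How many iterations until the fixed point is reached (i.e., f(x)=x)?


Step 1: x=0, cap=9360, increment=21
Step 2: x grows by 21 each step until capped at 9360; fixed point is x=9360
Step 3: iterations = ceil(9360/21) = 446

446


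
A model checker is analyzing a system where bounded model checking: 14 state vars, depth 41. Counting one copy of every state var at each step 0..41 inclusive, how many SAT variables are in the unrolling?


BMC unrolls to depth k, creating one copy of each state var for steps 0..k.
Step count = 41 + 1 = 42 (steps 0 through 41)
Vars per step = 14
Total = 14 * 42 = 588

588


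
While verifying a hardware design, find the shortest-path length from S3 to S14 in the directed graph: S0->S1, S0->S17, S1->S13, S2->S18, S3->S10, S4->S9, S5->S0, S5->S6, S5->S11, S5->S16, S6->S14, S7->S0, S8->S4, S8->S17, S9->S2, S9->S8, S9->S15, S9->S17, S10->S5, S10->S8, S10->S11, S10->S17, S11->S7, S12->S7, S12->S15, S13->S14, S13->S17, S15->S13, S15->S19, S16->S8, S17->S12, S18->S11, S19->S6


BFS layer-by-layer from S3:
  dist 0: {S3}
  dist 1: {S10}
  dist 2: {S5, S8, S11, S17}
  dist 3: {S0, S4, S6, S7, S12, S16}
  dist 4: {S1, S9, S14, S15}
  -> S14 reached at distance 4
Shortest path length = 4

4


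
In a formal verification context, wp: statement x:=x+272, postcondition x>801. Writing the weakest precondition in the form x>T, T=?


Formula: wp(x:=E, P) = P[E/x] (substitute E for x in postcondition)
Step 1: Postcondition: x>801
Step 2: Substitute x+272 for x: x+272>801
Step 3: Solve for x: x > 801-272 = 529

529


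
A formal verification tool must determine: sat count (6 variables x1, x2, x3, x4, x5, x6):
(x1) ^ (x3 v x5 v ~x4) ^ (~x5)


CNF with 3 clauses over 6 vars (64 assignments).
An assignment satisfies CNF iff every clause has >=1 true literal.
Check each row (bits = x1,x2,x3,x4,x5,x6; clause T/F shown):
  row 0 [000000]: clauses=FTT -> 0
  row 1 [000001]: clauses=FTT -> 0
  row 2 [000010]: clauses=FTF -> 0
  row 3 [000011]: clauses=FTF -> 0
  row 4 [000100]: clauses=FFT -> 0
  (every remaining row is evaluated the same way; all 64 results are listed next)
Full result column, 8 rows per line (x1,x2,x3 fixed per line; x4,x5,x6 runs 000..111 left to right):
  rows 0-7 [x1,x2,x3=000]: 00000000  (ones: 0)
  rows 8-15 [x1,x2,x3=001]: 00000000  (ones: 0)
  rows 16-23 [x1,x2,x3=010]: 00000000  (ones: 0)
  rows 24-31 [x1,x2,x3=011]: 00000000  (ones: 0)
  rows 32-39 [x1,x2,x3=100]: 11000000  (ones: 2)
  rows 40-47 [x1,x2,x3=101]: 11001100  (ones: 4)
  rows 48-55 [x1,x2,x3=110]: 11000000  (ones: 2)
  rows 56-63 [x1,x2,x3=111]: 11001100  (ones: 4)
Satisfying assignments = 0+0+0+0+2+4+2+4 = 12

12


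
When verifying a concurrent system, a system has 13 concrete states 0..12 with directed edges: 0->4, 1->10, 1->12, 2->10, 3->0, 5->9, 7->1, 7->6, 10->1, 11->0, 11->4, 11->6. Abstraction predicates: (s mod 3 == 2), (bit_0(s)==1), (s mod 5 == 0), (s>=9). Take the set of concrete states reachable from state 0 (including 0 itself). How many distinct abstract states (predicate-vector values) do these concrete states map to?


BFS from 0:
Concrete reachable: {0, 4}
Abstract via predicates (s mod 3 == 2), (bit_0(s)==1), (s mod 5 == 0), (s>=9):
  (0,0,0,0) <- {4}
  (0,0,1,0) <- {0}
Distinct abstract states = 2

2


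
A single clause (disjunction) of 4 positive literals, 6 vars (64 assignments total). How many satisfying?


Step 1: Total=2^6=64
Step 2: Unsat when all 4 false: 2^2=4
Step 3: Sat=64-4=60

60


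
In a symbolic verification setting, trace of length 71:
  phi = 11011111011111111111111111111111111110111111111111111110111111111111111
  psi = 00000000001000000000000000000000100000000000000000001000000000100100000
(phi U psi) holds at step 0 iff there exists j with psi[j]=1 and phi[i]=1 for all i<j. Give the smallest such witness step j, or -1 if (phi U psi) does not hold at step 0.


(phi U psi) at 0: need smallest j with psi[j]=1 and phi[i]=1 for all i in [0,j).
Scan from step 0:
  step 0: phi=1, psi=0 -> continue
  step 1: phi=1, psi=0 -> continue
  step 2: phi=0 -> phi-prefix broken from here
  step 10: psi=1 but phi already failed -> not a witness
  step 32: psi=1 but phi already failed -> not a witness
  step 52: psi=1 but phi already failed -> not a witness
  step 62: psi=1 but phi already failed -> not a witness
  step 65: psi=1 but phi already failed -> not a witness
  end of trace: no witness -> -1
Witness step = -1

-1


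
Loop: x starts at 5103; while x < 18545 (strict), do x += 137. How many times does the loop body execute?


Step 1: x goes from 5103 toward 18545 by 137; the body runs while x<18545, so iterations = ceil((bound-start)/step)
Step 2: Distance=13442
Step 3: ceil(13442/137)=99

99


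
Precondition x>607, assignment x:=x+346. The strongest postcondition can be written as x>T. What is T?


Formula: sp(P, x:=E) = exists old_x. (x = E[old_x/x]) AND P[old_x/x] (old_x is the value of x before the assignment; eliminate old_x by solving x = E[old_x/x] for old_x)
Step 1: Precondition P: x>607, i.e. old_x > 607
Step 2: Assignment gives x = old_x + 346, so old_x = x - 346
Step 3: Substitute into P: x - 346 > 607
Step 4: Simplify: x > 607+346 = 953

953


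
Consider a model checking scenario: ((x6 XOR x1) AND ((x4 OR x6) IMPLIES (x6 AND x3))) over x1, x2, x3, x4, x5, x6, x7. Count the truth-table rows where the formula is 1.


Formula: ((x6 XOR x1) AND ((x4 OR x6) IMPLIES (x6 AND x3))) over 7 vars (128 rows)
Evaluate each row (x1, x2, x3, x4, x5, x6, x7 as bits, MSB first):
  row 0 [0000000]: ((0 XOR 0) AND ((0 OR 0) IMPLIES (0 AND 0))) -> 0
  row 1 [0000001]: ((0 XOR 0) AND ((0 OR 0) IMPLIES (0 AND 0))) -> 0
  row 2 [0000010]: ((1 XOR 0) AND ((0 OR 1) IMPLIES (1 AND 0))) -> 0
  row 3 [0000011]: ((1 XOR 0) AND ((0 OR 1) IMPLIES (1 AND 0))) -> 0
  row 4 [0000100]: ((0 XOR 0) AND ((0 OR 0) IMPLIES (0 AND 0))) -> 0
  (every remaining row is evaluated the same way; all 128 results are listed next)
Full result column, 8 rows per line (x1,x2,x3,x4 fixed per line; x5,x6,x7 runs 000..111 left to right):
  rows 0-7 [x1,x2,x3,x4=0000]: 00000000  (ones: 0)
  rows 8-15 [x1,x2,x3,x4=0001]: 00000000  (ones: 0)
  rows 16-23 [x1,x2,x3,x4=0010]: 00110011  (ones: 4)
  rows 24-31 [x1,x2,x3,x4=0011]: 00110011  (ones: 4)
  rows 32-39 [x1,x2,x3,x4=0100]: 00000000  (ones: 0)
  rows 40-47 [x1,x2,x3,x4=0101]: 00000000  (ones: 0)
  rows 48-55 [x1,x2,x3,x4=0110]: 00110011  (ones: 4)
  rows 56-63 [x1,x2,x3,x4=0111]: 00110011  (ones: 4)
  rows 64-71 [x1,x2,x3,x4=1000]: 11001100  (ones: 4)
  rows 72-79 [x1,x2,x3,x4=1001]: 00000000  (ones: 0)
  rows 80-87 [x1,x2,x3,x4=1010]: 11001100  (ones: 4)
  rows 88-95 [x1,x2,x3,x4=1011]: 00000000  (ones: 0)
  rows 96-103 [x1,x2,x3,x4=1100]: 11001100  (ones: 4)
  rows 104-111 [x1,x2,x3,x4=1101]: 00000000  (ones: 0)
  rows 112-119 [x1,x2,x3,x4=1110]: 11001100  (ones: 4)
  rows 120-127 [x1,x2,x3,x4=1111]: 00000000  (ones: 0)
Count of 1-rows = 0+0+4+4+0+0+4+4+4+0+4+0+4+0+4+0 = 32

32


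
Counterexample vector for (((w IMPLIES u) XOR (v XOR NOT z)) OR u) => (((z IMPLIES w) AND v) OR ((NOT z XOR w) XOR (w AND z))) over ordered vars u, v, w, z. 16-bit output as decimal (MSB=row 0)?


F1 = (((w IMPLIES u) XOR (v XOR NOT z)) OR u)
F2 = (((z IMPLIES w) AND v) OR ((NOT z XOR w) XOR (w AND z)))
Counterexample to F1=>F2 is where F1=1 and F2=0.
Evaluate each row (bits = u,v,w,z, MSB first):
  row 0 [0000]: F1=0 F2=1 -> F1&~F2 -> 0
  row 1 [0001]: F1=1 F2=0 -> F1&~F2 -> 1
  row 2 [0010]: F1=1 F2=0 -> F1&~F2 -> 1
  row 3 [0011]: F1=0 F2=0 -> F1&~F2 -> 0
  row 4 [0100]: F1=1 F2=1 -> F1&~F2 -> 0
  row 5 [0101]: F1=0 F2=0 -> F1&~F2 -> 0
  row 6 [0110]: F1=0 F2=1 -> F1&~F2 -> 0
  row 7 [0111]: F1=1 F2=1 -> F1&~F2 -> 0
  row 8 [1000]: F1=1 F2=1 -> F1&~F2 -> 0
  row 9 [1001]: F1=1 F2=0 -> F1&~F2 -> 1
  row 10 [1010]: F1=1 F2=0 -> F1&~F2 -> 1
  row 11 [1011]: F1=1 F2=0 -> F1&~F2 -> 1
  row 12 [1100]: F1=1 F2=1 -> F1&~F2 -> 0
  row 13 [1101]: F1=1 F2=0 -> F1&~F2 -> 1
  row 14 [1110]: F1=1 F2=1 -> F1&~F2 -> 0
  row 15 [1111]: F1=1 F2=1 -> F1&~F2 -> 0
Full result column, 4 rows per line (u,v fixed per line; w,z runs 00..11 left to right):
  rows 0-3 [u,v=00]: 0110  = hex 6
  rows 4-7 [u,v=01]: 0000  = hex 0
  rows 8-11 [u,v=10]: 0111  = hex 7
  rows 12-15 [u,v=11]: 0100  = hex 4
Counterexample vector (row 0 .. row 15) = 0110000001110100
Output column grouped in 4s = 0110 0000 0111 0100 = 0x6074
Convert to decimal digit by digit (value = value*16 + digit):
  6 -> 6
  6*16 + 0 = 96
  96*16 + 7 = 1543
  1543*16 + 4 = 24692
Decimal = 24692

24692


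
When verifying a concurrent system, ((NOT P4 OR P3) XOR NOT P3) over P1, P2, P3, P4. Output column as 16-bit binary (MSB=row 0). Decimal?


Formula: ((NOT P4 OR P3) XOR NOT P3) over P1, P2, P3, P4 (16 rows)
Evaluate each row (bits = P1,P2,P3,P4, MSB first):
  row 0 [0000]: ((NOT 0 OR 0) XOR NOT 0) -> 0
  row 1 [0001]: ((NOT 1 OR 0) XOR NOT 0) -> 1
  row 2 [0010]: ((NOT 0 OR 1) XOR NOT 1) -> 1
  row 3 [0011]: ((NOT 1 OR 1) XOR NOT 1) -> 1
  row 4 [0100]: ((NOT 0 OR 0) XOR NOT 0) -> 0
  row 5 [0101]: ((NOT 1 OR 0) XOR NOT 0) -> 1
  row 6 [0110]: ((NOT 0 OR 1) XOR NOT 1) -> 1
  row 7 [0111]: ((NOT 1 OR 1) XOR NOT 1) -> 1
  row 8 [1000]: ((NOT 0 OR 0) XOR NOT 0) -> 0
  row 9 [1001]: ((NOT 1 OR 0) XOR NOT 0) -> 1
  row 10 [1010]: ((NOT 0 OR 1) XOR NOT 1) -> 1
  row 11 [1011]: ((NOT 1 OR 1) XOR NOT 1) -> 1
  row 12 [1100]: ((NOT 0 OR 0) XOR NOT 0) -> 0
  row 13 [1101]: ((NOT 1 OR 0) XOR NOT 0) -> 1
  row 14 [1110]: ((NOT 0 OR 1) XOR NOT 1) -> 1
  row 15 [1111]: ((NOT 1 OR 1) XOR NOT 1) -> 1
Full result column, 4 rows per line (P1,P2 fixed per line; P3,P4 runs 00..11 left to right):
  rows 0-3 [P1,P2=00]: 0111  = hex 7
  rows 4-7 [P1,P2=01]: 0111  = hex 7
  rows 8-11 [P1,P2=10]: 0111  = hex 7
  rows 12-15 [P1,P2=11]: 0111  = hex 7
Output column (row 0 .. row 15) = 0111011101110111
Output column grouped in 4s = 0111 0111 0111 0111 = 0x7777
Convert to decimal digit by digit (value = value*16 + digit):
  7 -> 7
  7*16 + 7 = 119
  119*16 + 7 = 1911
  1911*16 + 7 = 30583
Decimal = 30583

30583


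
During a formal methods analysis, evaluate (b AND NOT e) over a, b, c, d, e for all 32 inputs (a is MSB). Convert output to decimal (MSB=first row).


Formula: (b AND NOT e) over a, b, c, d, e (32 rows)
Evaluate each row (bits = a,b,c,d,e, MSB first):
  row 0 [00000]: (0 AND NOT 0) -> 0
  row 1 [00001]: (0 AND NOT 1) -> 0
  row 2 [00010]: (0 AND NOT 0) -> 0
  row 3 [00011]: (0 AND NOT 1) -> 0
  row 4 [00100]: (0 AND NOT 0) -> 0
  row 5 [00101]: (0 AND NOT 1) -> 0
  row 6 [00110]: (0 AND NOT 0) -> 0
  row 7 [00111]: (0 AND NOT 1) -> 0
  row 8 [01000]: (1 AND NOT 0) -> 1
  row 9 [01001]: (1 AND NOT 1) -> 0
  row 10 [01010]: (1 AND NOT 0) -> 1
  row 11 [01011]: (1 AND NOT 1) -> 0
  row 12 [01100]: (1 AND NOT 0) -> 1
  row 13 [01101]: (1 AND NOT 1) -> 0
  row 14 [01110]: (1 AND NOT 0) -> 1
  row 15 [01111]: (1 AND NOT 1) -> 0
  row 16 [10000]: (0 AND NOT 0) -> 0
  row 17 [10001]: (0 AND NOT 1) -> 0
  row 18 [10010]: (0 AND NOT 0) -> 0
  row 19 [10011]: (0 AND NOT 1) -> 0
  row 20 [10100]: (0 AND NOT 0) -> 0
  row 21 [10101]: (0 AND NOT 1) -> 0
  row 22 [10110]: (0 AND NOT 0) -> 0
  row 23 [10111]: (0 AND NOT 1) -> 0
  row 24 [11000]: (1 AND NOT 0) -> 1
  row 25 [11001]: (1 AND NOT 1) -> 0
  row 26 [11010]: (1 AND NOT 0) -> 1
  row 27 [11011]: (1 AND NOT 1) -> 0
  row 28 [11100]: (1 AND NOT 0) -> 1
  row 29 [11101]: (1 AND NOT 1) -> 0
  row 30 [11110]: (1 AND NOT 0) -> 1
  row 31 [11111]: (1 AND NOT 1) -> 0
Full result column, 4 rows per line (a,b,c fixed per line; d,e runs 00..11 left to right):
  rows 0-3 [a,b,c=000]: 0000  = hex 0
  rows 4-7 [a,b,c=001]: 0000  = hex 0
  rows 8-11 [a,b,c=010]: 1010  = hex A
  rows 12-15 [a,b,c=011]: 1010  = hex A
  rows 16-19 [a,b,c=100]: 0000  = hex 0
  rows 20-23 [a,b,c=101]: 0000  = hex 0
  rows 24-27 [a,b,c=110]: 1010  = hex A
  rows 28-31 [a,b,c=111]: 1010  = hex A
Output column (row 0 .. row 31) = 00000000101010100000000010101010
Output column grouped in 4s = 0000 0000 1010 1010 0000 0000 1010 1010 = 0x00AA00AA
Convert to decimal digit by digit (value = value*16 + digit):
  0 -> 0
  0*16 + 0 = 0
  0*16 + 10 (A) = 10
  10*16 + 10 (A) = 170
  170*16 + 0 = 2720
  2720*16 + 0 = 43520
  43520*16 + 10 (A) = 696330
  696330*16 + 10 (A) = 11141290
Decimal = 11141290

11141290


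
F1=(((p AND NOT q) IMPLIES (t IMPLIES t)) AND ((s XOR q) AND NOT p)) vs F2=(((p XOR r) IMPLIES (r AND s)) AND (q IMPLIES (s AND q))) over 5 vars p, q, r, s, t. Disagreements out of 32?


F1 = (((p AND NOT q) IMPLIES (t IMPLIES t)) AND ((s XOR q) AND NOT p))
F2 = (((p XOR r) IMPLIES (r AND s)) AND (q IMPLIES (s AND q)))
Evaluate both on each of 32 rows (bits = p,q,r,s,t):
  row 0 [00000]: F1=0 F2=1 (differ) -> 1
  row 1 [00001]: F1=0 F2=1 (differ) -> 1
  row 2 [00010]: F1=1 F2=1 -> 0
  row 3 [00011]: F1=1 F2=1 -> 0
  row 4 [00100]: F1=0 F2=0 -> 0
  row 5 [00101]: F1=0 F2=0 -> 0
  row 6 [00110]: F1=1 F2=1 -> 0
  row 7 [00111]: F1=1 F2=1 -> 0
  row 8 [01000]: F1=1 F2=0 (differ) -> 1
  row 9 [01001]: F1=1 F2=0 (differ) -> 1
  row 10 [01010]: F1=0 F2=1 (differ) -> 1
  row 11 [01011]: F1=0 F2=1 (differ) -> 1
  row 12 [01100]: F1=1 F2=0 (differ) -> 1
  row 13 [01101]: F1=1 F2=0 (differ) -> 1
  row 14 [01110]: F1=0 F2=1 (differ) -> 1
  row 15 [01111]: F1=0 F2=1 (differ) -> 1
  row 16 [10000]: F1=0 F2=0 -> 0
  row 17 [10001]: F1=0 F2=0 -> 0
  row 18 [10010]: F1=0 F2=0 -> 0
  row 19 [10011]: F1=0 F2=0 -> 0
  row 20 [10100]: F1=0 F2=1 (differ) -> 1
  row 21 [10101]: F1=0 F2=1 (differ) -> 1
  row 22 [10110]: F1=0 F2=1 (differ) -> 1
  row 23 [10111]: F1=0 F2=1 (differ) -> 1
  row 24 [11000]: F1=0 F2=0 -> 0
  row 25 [11001]: F1=0 F2=0 -> 0
  row 26 [11010]: F1=0 F2=0 -> 0
  row 27 [11011]: F1=0 F2=0 -> 0
  row 28 [11100]: F1=0 F2=0 -> 0
  row 29 [11101]: F1=0 F2=0 -> 0
  row 30 [11110]: F1=0 F2=1 (differ) -> 1
  row 31 [11111]: F1=0 F2=1 (differ) -> 1
Full result column, 8 rows per line (p,q fixed per line; r,s,t runs 000..111 left to right):
  rows 0-7 [p,q=00]: 11000000  (ones: 2)
  rows 8-15 [p,q=01]: 11111111  (ones: 8)
  rows 16-23 [p,q=10]: 00001111  (ones: 4)
  rows 24-31 [p,q=11]: 00000011  (ones: 2)
Disagreements = 2+8+4+2 = 16

16


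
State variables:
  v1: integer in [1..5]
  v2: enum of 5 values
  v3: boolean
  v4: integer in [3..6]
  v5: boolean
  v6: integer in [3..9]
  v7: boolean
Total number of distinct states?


State space = product of domain sizes of all variables.
Domain sizes:
  v1 (integer in [1..5]): 5
  v2 (enum of 5 values): 5
  v3 (boolean): 2
  v4 (integer in [3..6]): 4
  v5 (boolean): 2
  v6 (integer in [3..9]): 7
  v7 (boolean): 2
Product = 5 * 5 * 2 * 4 * 2 * 7 * 2 = 5600

5600


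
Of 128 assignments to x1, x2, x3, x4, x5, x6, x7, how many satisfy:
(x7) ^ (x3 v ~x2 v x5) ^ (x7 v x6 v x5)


CNF with 3 clauses over 7 vars (128 assignments).
An assignment satisfies CNF iff every clause has >=1 true literal.
Check each row (bits = x1,x2,x3,x4,x5,x6,x7; clause T/F shown):
  row 0 [0000000]: clauses=FTF -> 0
  row 1 [0000001]: clauses=TTT -> 1
  row 2 [0000010]: clauses=FTT -> 0
  row 3 [0000011]: clauses=TTT -> 1
  row 4 [0000100]: clauses=FTT -> 0
  (every remaining row is evaluated the same way; all 128 results are listed next)
Full result column, 8 rows per line (x1,x2,x3,x4 fixed per line; x5,x6,x7 runs 000..111 left to right):
  rows 0-7 [x1,x2,x3,x4=0000]: 01010101  (ones: 4)
  rows 8-15 [x1,x2,x3,x4=0001]: 01010101  (ones: 4)
  rows 16-23 [x1,x2,x3,x4=0010]: 01010101  (ones: 4)
  rows 24-31 [x1,x2,x3,x4=0011]: 01010101  (ones: 4)
  rows 32-39 [x1,x2,x3,x4=0100]: 00000101  (ones: 2)
  rows 40-47 [x1,x2,x3,x4=0101]: 00000101  (ones: 2)
  rows 48-55 [x1,x2,x3,x4=0110]: 01010101  (ones: 4)
  rows 56-63 [x1,x2,x3,x4=0111]: 01010101  (ones: 4)
  rows 64-71 [x1,x2,x3,x4=1000]: 01010101  (ones: 4)
  rows 72-79 [x1,x2,x3,x4=1001]: 01010101  (ones: 4)
  rows 80-87 [x1,x2,x3,x4=1010]: 01010101  (ones: 4)
  rows 88-95 [x1,x2,x3,x4=1011]: 01010101  (ones: 4)
  rows 96-103 [x1,x2,x3,x4=1100]: 00000101  (ones: 2)
  rows 104-111 [x1,x2,x3,x4=1101]: 00000101  (ones: 2)
  rows 112-119 [x1,x2,x3,x4=1110]: 01010101  (ones: 4)
  rows 120-127 [x1,x2,x3,x4=1111]: 01010101  (ones: 4)
Satisfying assignments = 4+4+4+4+2+2+4+4+4+4+4+4+2+2+4+4 = 56

56


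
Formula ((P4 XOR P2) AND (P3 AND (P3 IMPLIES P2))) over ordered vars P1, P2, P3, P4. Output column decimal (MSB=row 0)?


Formula: ((P4 XOR P2) AND (P3 AND (P3 IMPLIES P2))) over P1, P2, P3, P4 (16 rows)
Evaluate each row (bits = P1,P2,P3,P4, MSB first):
  row 0 [0000]: ((0 XOR 0) AND (0 AND (0 IMPLIES 0))) -> 0
  row 1 [0001]: ((1 XOR 0) AND (0 AND (0 IMPLIES 0))) -> 0
  row 2 [0010]: ((0 XOR 0) AND (1 AND (1 IMPLIES 0))) -> 0
  row 3 [0011]: ((1 XOR 0) AND (1 AND (1 IMPLIES 0))) -> 0
  row 4 [0100]: ((0 XOR 1) AND (0 AND (0 IMPLIES 1))) -> 0
  row 5 [0101]: ((1 XOR 1) AND (0 AND (0 IMPLIES 1))) -> 0
  row 6 [0110]: ((0 XOR 1) AND (1 AND (1 IMPLIES 1))) -> 1
  row 7 [0111]: ((1 XOR 1) AND (1 AND (1 IMPLIES 1))) -> 0
  row 8 [1000]: ((0 XOR 0) AND (0 AND (0 IMPLIES 0))) -> 0
  row 9 [1001]: ((1 XOR 0) AND (0 AND (0 IMPLIES 0))) -> 0
  row 10 [1010]: ((0 XOR 0) AND (1 AND (1 IMPLIES 0))) -> 0
  row 11 [1011]: ((1 XOR 0) AND (1 AND (1 IMPLIES 0))) -> 0
  row 12 [1100]: ((0 XOR 1) AND (0 AND (0 IMPLIES 1))) -> 0
  row 13 [1101]: ((1 XOR 1) AND (0 AND (0 IMPLIES 1))) -> 0
  row 14 [1110]: ((0 XOR 1) AND (1 AND (1 IMPLIES 1))) -> 1
  row 15 [1111]: ((1 XOR 1) AND (1 AND (1 IMPLIES 1))) -> 0
Full result column, 4 rows per line (P1,P2 fixed per line; P3,P4 runs 00..11 left to right):
  rows 0-3 [P1,P2=00]: 0000  = hex 0
  rows 4-7 [P1,P2=01]: 0010  = hex 2
  rows 8-11 [P1,P2=10]: 0000  = hex 0
  rows 12-15 [P1,P2=11]: 0010  = hex 2
Output column (row 0 .. row 15) = 0000001000000010
Output column grouped in 4s = 0000 0010 0000 0010 = 0x0202
Convert to decimal digit by digit (value = value*16 + digit):
  0 -> 0
  0*16 + 2 = 2
  2*16 + 0 = 32
  32*16 + 2 = 514
Decimal = 514

514


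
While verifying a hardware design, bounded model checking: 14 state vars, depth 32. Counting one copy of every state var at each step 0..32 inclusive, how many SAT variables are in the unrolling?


BMC unrolls to depth k, creating one copy of each state var for steps 0..k.
Step count = 32 + 1 = 33 (steps 0 through 32)
Vars per step = 14
Total = 14 * 33 = 462

462


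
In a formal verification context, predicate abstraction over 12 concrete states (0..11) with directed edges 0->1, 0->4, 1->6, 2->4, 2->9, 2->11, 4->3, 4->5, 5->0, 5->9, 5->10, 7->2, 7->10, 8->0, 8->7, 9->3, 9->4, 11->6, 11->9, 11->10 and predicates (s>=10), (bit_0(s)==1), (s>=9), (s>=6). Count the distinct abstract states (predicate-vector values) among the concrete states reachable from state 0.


BFS from 0:
Concrete reachable: {0, 1, 3, 4, 5, 6, 9, 10}
Abstract via predicates (s>=10), (bit_0(s)==1), (s>=9), (s>=6):
  (0,0,0,0) <- {0, 4}
  (0,0,0,1) <- {6}
  (0,1,0,0) <- {1, 3, 5}
  (0,1,1,1) <- {9}
  (1,0,1,1) <- {10}
Distinct abstract states = 5

5
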